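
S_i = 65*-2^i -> [65, -130, 260, -520, 1040]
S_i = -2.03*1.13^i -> [-2.03, -2.29, -2.59, -2.93, -3.31]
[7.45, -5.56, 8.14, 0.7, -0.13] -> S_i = Random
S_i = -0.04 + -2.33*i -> [-0.04, -2.37, -4.7, -7.03, -9.36]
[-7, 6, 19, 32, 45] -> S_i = -7 + 13*i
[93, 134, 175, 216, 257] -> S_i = 93 + 41*i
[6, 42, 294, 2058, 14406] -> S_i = 6*7^i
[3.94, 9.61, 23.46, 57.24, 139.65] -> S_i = 3.94*2.44^i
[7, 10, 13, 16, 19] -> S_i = 7 + 3*i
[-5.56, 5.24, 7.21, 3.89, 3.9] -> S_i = Random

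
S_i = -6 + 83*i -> [-6, 77, 160, 243, 326]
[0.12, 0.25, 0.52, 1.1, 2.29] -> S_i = 0.12*2.09^i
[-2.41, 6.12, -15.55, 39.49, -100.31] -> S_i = -2.41*(-2.54)^i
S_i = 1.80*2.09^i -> [1.8, 3.76, 7.86, 16.43, 34.34]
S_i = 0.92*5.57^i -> [0.92, 5.12, 28.54, 158.98, 885.54]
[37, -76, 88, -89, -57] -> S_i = Random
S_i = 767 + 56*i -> [767, 823, 879, 935, 991]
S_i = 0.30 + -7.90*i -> [0.3, -7.6, -15.5, -23.4, -31.3]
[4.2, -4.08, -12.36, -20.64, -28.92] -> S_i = 4.20 + -8.28*i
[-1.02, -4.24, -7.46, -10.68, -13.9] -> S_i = -1.02 + -3.22*i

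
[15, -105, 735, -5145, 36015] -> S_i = 15*-7^i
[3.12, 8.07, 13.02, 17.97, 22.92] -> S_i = 3.12 + 4.95*i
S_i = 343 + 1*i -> [343, 344, 345, 346, 347]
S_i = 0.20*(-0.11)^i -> [0.2, -0.02, 0.0, -0.0, 0.0]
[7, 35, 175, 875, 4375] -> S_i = 7*5^i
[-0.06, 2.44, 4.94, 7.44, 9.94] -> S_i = -0.06 + 2.50*i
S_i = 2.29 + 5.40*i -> [2.29, 7.69, 13.09, 18.49, 23.89]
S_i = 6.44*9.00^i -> [6.44, 57.96, 521.64, 4694.76, 42252.84]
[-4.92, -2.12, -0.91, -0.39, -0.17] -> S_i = -4.92*0.43^i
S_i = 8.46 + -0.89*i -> [8.46, 7.57, 6.68, 5.79, 4.9]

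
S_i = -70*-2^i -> [-70, 140, -280, 560, -1120]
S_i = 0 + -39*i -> [0, -39, -78, -117, -156]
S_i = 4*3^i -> [4, 12, 36, 108, 324]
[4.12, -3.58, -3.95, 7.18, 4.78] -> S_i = Random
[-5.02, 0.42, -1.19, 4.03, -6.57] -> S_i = Random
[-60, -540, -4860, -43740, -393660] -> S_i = -60*9^i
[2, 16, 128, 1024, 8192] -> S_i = 2*8^i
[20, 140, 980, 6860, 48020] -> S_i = 20*7^i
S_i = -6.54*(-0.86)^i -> [-6.54, 5.62, -4.84, 4.16, -3.58]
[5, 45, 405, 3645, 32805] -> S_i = 5*9^i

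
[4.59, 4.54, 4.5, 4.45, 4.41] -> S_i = 4.59*0.99^i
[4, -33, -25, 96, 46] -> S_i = Random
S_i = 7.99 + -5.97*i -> [7.99, 2.02, -3.95, -9.92, -15.89]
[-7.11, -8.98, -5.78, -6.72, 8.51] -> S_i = Random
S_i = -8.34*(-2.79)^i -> [-8.34, 23.27, -64.92, 181.13, -505.34]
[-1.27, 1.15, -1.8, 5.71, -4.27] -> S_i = Random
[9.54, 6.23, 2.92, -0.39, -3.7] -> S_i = 9.54 + -3.31*i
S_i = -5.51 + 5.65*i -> [-5.51, 0.14, 5.79, 11.44, 17.09]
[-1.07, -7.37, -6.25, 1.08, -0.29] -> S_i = Random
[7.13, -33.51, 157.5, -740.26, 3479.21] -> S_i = 7.13*(-4.70)^i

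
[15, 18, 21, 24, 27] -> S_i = 15 + 3*i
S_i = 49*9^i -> [49, 441, 3969, 35721, 321489]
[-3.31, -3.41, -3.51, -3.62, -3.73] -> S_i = -3.31*1.03^i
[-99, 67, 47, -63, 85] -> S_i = Random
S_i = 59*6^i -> [59, 354, 2124, 12744, 76464]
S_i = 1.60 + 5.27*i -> [1.6, 6.87, 12.14, 17.41, 22.68]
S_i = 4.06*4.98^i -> [4.06, 20.22, 100.69, 501.43, 2497.14]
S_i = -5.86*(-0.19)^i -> [-5.86, 1.11, -0.21, 0.04, -0.01]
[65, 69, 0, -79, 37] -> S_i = Random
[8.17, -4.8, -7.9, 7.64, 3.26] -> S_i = Random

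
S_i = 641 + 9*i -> [641, 650, 659, 668, 677]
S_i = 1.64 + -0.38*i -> [1.64, 1.26, 0.88, 0.5, 0.12]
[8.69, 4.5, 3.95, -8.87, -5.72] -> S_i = Random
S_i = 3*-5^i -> [3, -15, 75, -375, 1875]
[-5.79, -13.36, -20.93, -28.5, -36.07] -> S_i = -5.79 + -7.57*i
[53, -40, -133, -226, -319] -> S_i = 53 + -93*i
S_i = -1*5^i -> [-1, -5, -25, -125, -625]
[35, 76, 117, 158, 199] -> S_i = 35 + 41*i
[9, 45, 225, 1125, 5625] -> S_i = 9*5^i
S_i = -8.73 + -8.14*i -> [-8.73, -16.87, -25.01, -33.15, -41.29]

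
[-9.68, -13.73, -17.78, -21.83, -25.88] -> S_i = -9.68 + -4.05*i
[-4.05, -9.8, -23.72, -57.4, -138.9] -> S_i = -4.05*2.42^i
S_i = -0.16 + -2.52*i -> [-0.16, -2.68, -5.2, -7.72, -10.24]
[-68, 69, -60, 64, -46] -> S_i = Random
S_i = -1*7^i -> [-1, -7, -49, -343, -2401]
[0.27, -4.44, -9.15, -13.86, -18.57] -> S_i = 0.27 + -4.71*i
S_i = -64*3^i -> [-64, -192, -576, -1728, -5184]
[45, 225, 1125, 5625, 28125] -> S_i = 45*5^i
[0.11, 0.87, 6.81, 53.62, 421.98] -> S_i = 0.11*7.87^i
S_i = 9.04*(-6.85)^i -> [9.04, -61.92, 424.18, -2905.63, 19903.56]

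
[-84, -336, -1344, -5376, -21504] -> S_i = -84*4^i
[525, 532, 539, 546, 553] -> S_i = 525 + 7*i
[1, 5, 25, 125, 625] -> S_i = 1*5^i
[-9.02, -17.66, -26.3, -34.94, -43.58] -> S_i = -9.02 + -8.64*i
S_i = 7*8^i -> [7, 56, 448, 3584, 28672]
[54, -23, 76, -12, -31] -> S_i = Random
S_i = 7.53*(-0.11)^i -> [7.53, -0.83, 0.09, -0.01, 0.0]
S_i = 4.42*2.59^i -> [4.42, 11.45, 29.65, 76.79, 198.89]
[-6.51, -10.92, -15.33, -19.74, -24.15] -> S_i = -6.51 + -4.41*i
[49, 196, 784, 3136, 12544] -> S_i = 49*4^i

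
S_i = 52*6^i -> [52, 312, 1872, 11232, 67392]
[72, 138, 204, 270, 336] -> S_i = 72 + 66*i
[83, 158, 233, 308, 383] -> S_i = 83 + 75*i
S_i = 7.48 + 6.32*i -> [7.48, 13.8, 20.12, 26.44, 32.76]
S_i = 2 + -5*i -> [2, -3, -8, -13, -18]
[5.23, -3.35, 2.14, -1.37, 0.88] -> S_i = 5.23*(-0.64)^i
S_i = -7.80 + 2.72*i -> [-7.8, -5.08, -2.36, 0.36, 3.08]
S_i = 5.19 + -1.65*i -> [5.19, 3.54, 1.89, 0.24, -1.41]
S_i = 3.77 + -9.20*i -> [3.77, -5.43, -14.63, -23.83, -33.03]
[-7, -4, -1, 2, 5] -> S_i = -7 + 3*i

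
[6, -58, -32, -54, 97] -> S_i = Random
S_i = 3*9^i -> [3, 27, 243, 2187, 19683]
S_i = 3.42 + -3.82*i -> [3.42, -0.4, -4.22, -8.04, -11.86]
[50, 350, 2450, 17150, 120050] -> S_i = 50*7^i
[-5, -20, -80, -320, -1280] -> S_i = -5*4^i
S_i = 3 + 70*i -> [3, 73, 143, 213, 283]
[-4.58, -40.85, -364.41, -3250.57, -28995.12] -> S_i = -4.58*8.92^i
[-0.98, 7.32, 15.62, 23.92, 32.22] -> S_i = -0.98 + 8.30*i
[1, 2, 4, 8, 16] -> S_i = 1*2^i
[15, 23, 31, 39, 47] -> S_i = 15 + 8*i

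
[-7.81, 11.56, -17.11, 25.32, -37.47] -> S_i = -7.81*(-1.48)^i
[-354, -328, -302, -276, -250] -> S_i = -354 + 26*i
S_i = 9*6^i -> [9, 54, 324, 1944, 11664]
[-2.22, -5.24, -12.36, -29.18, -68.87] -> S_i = -2.22*2.36^i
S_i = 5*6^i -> [5, 30, 180, 1080, 6480]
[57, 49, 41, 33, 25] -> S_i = 57 + -8*i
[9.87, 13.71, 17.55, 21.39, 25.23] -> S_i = 9.87 + 3.84*i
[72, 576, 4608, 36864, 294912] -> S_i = 72*8^i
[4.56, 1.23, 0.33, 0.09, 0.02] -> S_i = 4.56*0.27^i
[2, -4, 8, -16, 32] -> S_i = 2*-2^i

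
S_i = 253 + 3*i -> [253, 256, 259, 262, 265]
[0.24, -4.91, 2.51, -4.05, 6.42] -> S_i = Random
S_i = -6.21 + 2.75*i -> [-6.21, -3.46, -0.71, 2.04, 4.79]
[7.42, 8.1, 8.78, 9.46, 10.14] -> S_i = 7.42 + 0.68*i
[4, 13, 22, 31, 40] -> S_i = 4 + 9*i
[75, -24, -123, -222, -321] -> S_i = 75 + -99*i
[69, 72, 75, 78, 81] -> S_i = 69 + 3*i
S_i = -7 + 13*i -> [-7, 6, 19, 32, 45]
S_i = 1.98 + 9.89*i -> [1.98, 11.87, 21.76, 31.65, 41.54]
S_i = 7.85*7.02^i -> [7.85, 55.11, 386.85, 2715.7, 19064.18]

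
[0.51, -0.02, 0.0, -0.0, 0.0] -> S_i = 0.51*(-0.03)^i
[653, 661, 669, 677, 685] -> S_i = 653 + 8*i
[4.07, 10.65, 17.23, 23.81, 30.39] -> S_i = 4.07 + 6.58*i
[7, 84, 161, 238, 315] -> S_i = 7 + 77*i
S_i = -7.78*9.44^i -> [-7.78, -73.44, -693.3, -6544.79, -61782.8]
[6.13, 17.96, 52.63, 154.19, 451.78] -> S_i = 6.13*2.93^i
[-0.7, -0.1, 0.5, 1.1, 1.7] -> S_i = -0.70 + 0.60*i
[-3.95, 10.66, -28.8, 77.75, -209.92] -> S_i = -3.95*(-2.70)^i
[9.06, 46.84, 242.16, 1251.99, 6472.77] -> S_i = 9.06*5.17^i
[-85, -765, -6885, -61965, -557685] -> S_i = -85*9^i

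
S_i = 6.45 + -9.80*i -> [6.45, -3.35, -13.15, -22.95, -32.75]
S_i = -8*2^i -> [-8, -16, -32, -64, -128]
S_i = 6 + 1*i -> [6, 7, 8, 9, 10]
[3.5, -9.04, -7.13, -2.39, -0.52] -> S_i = Random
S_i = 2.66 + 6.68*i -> [2.66, 9.34, 16.02, 22.7, 29.38]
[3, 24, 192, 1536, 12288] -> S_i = 3*8^i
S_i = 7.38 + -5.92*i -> [7.38, 1.46, -4.46, -10.38, -16.3]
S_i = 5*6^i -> [5, 30, 180, 1080, 6480]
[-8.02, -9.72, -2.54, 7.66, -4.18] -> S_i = Random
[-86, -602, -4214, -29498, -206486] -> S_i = -86*7^i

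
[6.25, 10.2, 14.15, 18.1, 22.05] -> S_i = 6.25 + 3.95*i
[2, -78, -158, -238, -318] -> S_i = 2 + -80*i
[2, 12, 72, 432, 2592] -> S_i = 2*6^i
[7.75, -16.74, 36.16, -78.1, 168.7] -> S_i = 7.75*(-2.16)^i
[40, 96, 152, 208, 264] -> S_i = 40 + 56*i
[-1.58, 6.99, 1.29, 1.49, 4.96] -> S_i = Random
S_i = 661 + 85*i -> [661, 746, 831, 916, 1001]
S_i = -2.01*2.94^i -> [-2.01, -5.91, -17.37, -51.08, -150.17]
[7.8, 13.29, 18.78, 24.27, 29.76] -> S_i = 7.80 + 5.49*i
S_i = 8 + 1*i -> [8, 9, 10, 11, 12]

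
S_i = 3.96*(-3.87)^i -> [3.96, -15.33, 59.31, -229.52, 888.26]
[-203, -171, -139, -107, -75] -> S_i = -203 + 32*i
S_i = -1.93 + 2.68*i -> [-1.93, 0.75, 3.43, 6.11, 8.79]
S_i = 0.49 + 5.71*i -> [0.49, 6.2, 11.91, 17.62, 23.33]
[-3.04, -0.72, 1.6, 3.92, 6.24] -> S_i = -3.04 + 2.32*i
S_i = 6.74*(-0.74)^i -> [6.74, -4.99, 3.69, -2.73, 2.02]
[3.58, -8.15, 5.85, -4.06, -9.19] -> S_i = Random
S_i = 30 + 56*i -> [30, 86, 142, 198, 254]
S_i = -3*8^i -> [-3, -24, -192, -1536, -12288]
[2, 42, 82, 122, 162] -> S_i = 2 + 40*i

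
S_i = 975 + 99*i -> [975, 1074, 1173, 1272, 1371]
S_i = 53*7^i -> [53, 371, 2597, 18179, 127253]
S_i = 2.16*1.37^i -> [2.16, 2.96, 4.05, 5.55, 7.61]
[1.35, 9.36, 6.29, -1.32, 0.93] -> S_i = Random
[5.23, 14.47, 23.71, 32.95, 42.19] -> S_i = 5.23 + 9.24*i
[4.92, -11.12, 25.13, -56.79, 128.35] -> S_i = 4.92*(-2.26)^i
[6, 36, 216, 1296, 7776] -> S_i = 6*6^i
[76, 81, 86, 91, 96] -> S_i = 76 + 5*i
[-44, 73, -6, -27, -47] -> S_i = Random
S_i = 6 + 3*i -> [6, 9, 12, 15, 18]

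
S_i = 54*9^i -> [54, 486, 4374, 39366, 354294]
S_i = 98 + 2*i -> [98, 100, 102, 104, 106]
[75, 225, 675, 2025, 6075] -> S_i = 75*3^i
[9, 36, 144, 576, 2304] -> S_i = 9*4^i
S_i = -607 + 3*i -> [-607, -604, -601, -598, -595]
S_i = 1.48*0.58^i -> [1.48, 0.86, 0.5, 0.29, 0.17]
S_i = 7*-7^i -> [7, -49, 343, -2401, 16807]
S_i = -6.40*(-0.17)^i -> [-6.4, 1.09, -0.18, 0.03, -0.01]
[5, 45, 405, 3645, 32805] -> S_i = 5*9^i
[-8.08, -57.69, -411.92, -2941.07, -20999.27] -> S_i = -8.08*7.14^i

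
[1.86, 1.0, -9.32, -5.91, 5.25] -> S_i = Random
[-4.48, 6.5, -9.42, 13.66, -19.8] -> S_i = -4.48*(-1.45)^i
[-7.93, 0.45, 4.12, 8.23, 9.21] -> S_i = Random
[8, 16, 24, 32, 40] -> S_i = 8 + 8*i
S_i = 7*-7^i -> [7, -49, 343, -2401, 16807]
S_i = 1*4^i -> [1, 4, 16, 64, 256]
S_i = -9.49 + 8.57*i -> [-9.49, -0.92, 7.65, 16.22, 24.79]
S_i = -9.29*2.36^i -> [-9.29, -21.92, -51.74, -122.11, -288.18]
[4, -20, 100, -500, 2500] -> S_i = 4*-5^i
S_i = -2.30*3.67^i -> [-2.3, -8.44, -30.98, -113.69, -417.25]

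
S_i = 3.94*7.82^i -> [3.94, 30.81, 240.94, 1884.15, 14734.09]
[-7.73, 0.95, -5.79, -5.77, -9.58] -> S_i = Random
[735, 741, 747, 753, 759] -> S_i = 735 + 6*i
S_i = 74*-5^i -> [74, -370, 1850, -9250, 46250]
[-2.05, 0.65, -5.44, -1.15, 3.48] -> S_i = Random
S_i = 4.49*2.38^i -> [4.49, 10.69, 25.43, 60.53, 144.06]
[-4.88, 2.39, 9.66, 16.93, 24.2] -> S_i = -4.88 + 7.27*i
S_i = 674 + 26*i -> [674, 700, 726, 752, 778]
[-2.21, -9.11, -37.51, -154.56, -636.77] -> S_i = -2.21*4.12^i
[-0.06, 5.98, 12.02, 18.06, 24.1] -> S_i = -0.06 + 6.04*i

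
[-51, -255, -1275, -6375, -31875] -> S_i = -51*5^i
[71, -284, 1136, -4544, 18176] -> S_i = 71*-4^i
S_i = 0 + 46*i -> [0, 46, 92, 138, 184]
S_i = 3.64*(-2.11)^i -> [3.64, -7.68, 16.21, -34.19, 72.15]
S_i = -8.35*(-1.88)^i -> [-8.35, 15.7, -29.51, 55.48, -104.31]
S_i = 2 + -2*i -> [2, 0, -2, -4, -6]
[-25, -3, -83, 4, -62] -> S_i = Random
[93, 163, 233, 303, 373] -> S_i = 93 + 70*i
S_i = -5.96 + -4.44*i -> [-5.96, -10.4, -14.84, -19.28, -23.72]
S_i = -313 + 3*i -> [-313, -310, -307, -304, -301]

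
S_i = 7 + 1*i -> [7, 8, 9, 10, 11]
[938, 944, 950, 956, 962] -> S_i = 938 + 6*i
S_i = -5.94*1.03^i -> [-5.94, -6.12, -6.3, -6.49, -6.69]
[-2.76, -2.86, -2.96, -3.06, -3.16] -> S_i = -2.76 + -0.10*i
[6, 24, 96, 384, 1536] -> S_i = 6*4^i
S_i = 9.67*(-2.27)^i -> [9.67, -21.95, 49.83, -113.11, 256.76]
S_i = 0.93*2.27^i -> [0.93, 2.11, 4.79, 10.88, 24.69]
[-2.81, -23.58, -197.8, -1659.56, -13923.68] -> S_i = -2.81*8.39^i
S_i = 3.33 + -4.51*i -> [3.33, -1.18, -5.69, -10.2, -14.71]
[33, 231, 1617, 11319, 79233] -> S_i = 33*7^i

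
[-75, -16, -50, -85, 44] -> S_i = Random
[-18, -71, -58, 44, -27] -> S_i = Random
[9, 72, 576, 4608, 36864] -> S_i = 9*8^i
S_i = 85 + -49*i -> [85, 36, -13, -62, -111]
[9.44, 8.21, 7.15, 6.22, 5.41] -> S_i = 9.44*0.87^i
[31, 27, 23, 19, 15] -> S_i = 31 + -4*i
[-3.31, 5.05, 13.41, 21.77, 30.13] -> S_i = -3.31 + 8.36*i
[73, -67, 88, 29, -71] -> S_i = Random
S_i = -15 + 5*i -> [-15, -10, -5, 0, 5]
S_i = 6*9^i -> [6, 54, 486, 4374, 39366]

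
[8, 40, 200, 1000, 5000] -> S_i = 8*5^i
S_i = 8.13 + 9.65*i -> [8.13, 17.78, 27.43, 37.08, 46.73]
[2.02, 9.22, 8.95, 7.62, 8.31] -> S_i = Random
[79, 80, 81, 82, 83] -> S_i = 79 + 1*i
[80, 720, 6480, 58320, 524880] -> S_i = 80*9^i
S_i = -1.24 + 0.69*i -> [-1.24, -0.55, 0.14, 0.83, 1.52]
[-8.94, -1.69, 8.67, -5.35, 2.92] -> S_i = Random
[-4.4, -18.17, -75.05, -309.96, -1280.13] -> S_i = -4.40*4.13^i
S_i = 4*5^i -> [4, 20, 100, 500, 2500]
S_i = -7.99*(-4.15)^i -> [-7.99, 33.16, -137.61, 571.07, -2369.95]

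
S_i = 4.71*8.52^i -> [4.71, 40.13, 341.9, 2912.99, 24818.71]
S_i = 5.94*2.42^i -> [5.94, 14.37, 34.79, 84.18, 203.73]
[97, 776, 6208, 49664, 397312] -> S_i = 97*8^i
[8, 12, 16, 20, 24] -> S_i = 8 + 4*i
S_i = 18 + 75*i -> [18, 93, 168, 243, 318]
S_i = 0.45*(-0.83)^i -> [0.45, -0.37, 0.31, -0.26, 0.21]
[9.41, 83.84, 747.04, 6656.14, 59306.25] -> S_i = 9.41*8.91^i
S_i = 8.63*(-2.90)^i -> [8.63, -25.03, 72.58, -210.48, 610.38]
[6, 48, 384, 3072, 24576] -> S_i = 6*8^i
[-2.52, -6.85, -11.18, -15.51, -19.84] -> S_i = -2.52 + -4.33*i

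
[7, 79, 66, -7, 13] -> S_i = Random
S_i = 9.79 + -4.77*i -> [9.79, 5.02, 0.25, -4.52, -9.29]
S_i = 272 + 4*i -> [272, 276, 280, 284, 288]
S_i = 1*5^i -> [1, 5, 25, 125, 625]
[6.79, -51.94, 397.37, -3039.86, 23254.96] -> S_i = 6.79*(-7.65)^i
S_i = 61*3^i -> [61, 183, 549, 1647, 4941]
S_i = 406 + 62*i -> [406, 468, 530, 592, 654]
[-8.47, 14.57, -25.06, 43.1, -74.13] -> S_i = -8.47*(-1.72)^i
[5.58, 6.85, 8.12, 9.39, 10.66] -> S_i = 5.58 + 1.27*i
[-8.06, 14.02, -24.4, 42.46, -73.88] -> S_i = -8.06*(-1.74)^i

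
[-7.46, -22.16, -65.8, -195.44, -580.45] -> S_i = -7.46*2.97^i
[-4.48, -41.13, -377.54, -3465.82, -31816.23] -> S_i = -4.48*9.18^i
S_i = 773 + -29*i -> [773, 744, 715, 686, 657]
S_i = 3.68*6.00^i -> [3.68, 22.08, 132.48, 794.88, 4769.28]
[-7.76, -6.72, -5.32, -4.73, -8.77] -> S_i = Random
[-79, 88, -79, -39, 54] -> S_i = Random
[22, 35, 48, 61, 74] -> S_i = 22 + 13*i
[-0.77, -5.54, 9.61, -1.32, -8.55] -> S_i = Random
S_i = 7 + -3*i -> [7, 4, 1, -2, -5]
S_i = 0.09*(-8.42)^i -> [0.09, -0.76, 6.38, -53.73, 452.37]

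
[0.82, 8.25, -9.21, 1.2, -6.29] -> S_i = Random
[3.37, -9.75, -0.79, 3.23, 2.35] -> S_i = Random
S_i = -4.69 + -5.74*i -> [-4.69, -10.43, -16.17, -21.91, -27.65]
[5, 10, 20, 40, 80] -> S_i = 5*2^i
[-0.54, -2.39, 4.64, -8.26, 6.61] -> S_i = Random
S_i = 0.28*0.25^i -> [0.28, 0.07, 0.02, 0.0, 0.0]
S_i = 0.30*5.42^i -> [0.3, 1.63, 8.81, 47.77, 258.89]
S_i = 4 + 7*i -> [4, 11, 18, 25, 32]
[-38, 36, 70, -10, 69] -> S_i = Random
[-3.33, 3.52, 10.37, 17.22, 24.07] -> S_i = -3.33 + 6.85*i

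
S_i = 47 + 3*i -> [47, 50, 53, 56, 59]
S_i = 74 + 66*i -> [74, 140, 206, 272, 338]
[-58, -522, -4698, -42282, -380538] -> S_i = -58*9^i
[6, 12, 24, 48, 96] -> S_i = 6*2^i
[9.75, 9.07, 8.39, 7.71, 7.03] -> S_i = 9.75 + -0.68*i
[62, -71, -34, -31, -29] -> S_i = Random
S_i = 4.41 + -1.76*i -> [4.41, 2.65, 0.89, -0.87, -2.63]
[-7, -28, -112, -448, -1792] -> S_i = -7*4^i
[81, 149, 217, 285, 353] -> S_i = 81 + 68*i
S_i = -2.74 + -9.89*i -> [-2.74, -12.63, -22.52, -32.41, -42.3]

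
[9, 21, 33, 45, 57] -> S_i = 9 + 12*i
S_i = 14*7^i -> [14, 98, 686, 4802, 33614]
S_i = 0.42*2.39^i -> [0.42, 1.0, 2.4, 5.73, 13.7]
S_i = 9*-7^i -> [9, -63, 441, -3087, 21609]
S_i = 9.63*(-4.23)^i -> [9.63, -40.73, 172.31, -728.87, 3083.1]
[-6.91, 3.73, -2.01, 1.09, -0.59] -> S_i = -6.91*(-0.54)^i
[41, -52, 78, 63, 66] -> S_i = Random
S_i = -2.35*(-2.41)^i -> [-2.35, 5.66, -13.65, 32.89, -79.27]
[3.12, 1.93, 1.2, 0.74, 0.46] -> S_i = 3.12*0.62^i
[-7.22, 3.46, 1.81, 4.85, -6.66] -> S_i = Random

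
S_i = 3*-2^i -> [3, -6, 12, -24, 48]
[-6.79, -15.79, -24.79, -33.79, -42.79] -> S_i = -6.79 + -9.00*i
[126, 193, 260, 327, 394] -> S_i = 126 + 67*i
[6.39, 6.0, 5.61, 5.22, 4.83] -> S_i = 6.39 + -0.39*i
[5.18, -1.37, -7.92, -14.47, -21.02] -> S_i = 5.18 + -6.55*i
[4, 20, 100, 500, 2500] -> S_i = 4*5^i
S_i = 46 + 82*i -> [46, 128, 210, 292, 374]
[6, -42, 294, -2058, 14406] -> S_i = 6*-7^i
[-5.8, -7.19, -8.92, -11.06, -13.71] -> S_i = -5.80*1.24^i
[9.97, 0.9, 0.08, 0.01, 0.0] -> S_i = 9.97*0.09^i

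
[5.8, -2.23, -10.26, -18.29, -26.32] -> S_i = 5.80 + -8.03*i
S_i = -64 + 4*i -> [-64, -60, -56, -52, -48]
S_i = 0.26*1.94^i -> [0.26, 0.5, 0.98, 1.9, 3.68]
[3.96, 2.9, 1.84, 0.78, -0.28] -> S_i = 3.96 + -1.06*i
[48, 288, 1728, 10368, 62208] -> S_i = 48*6^i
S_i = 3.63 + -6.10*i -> [3.63, -2.47, -8.57, -14.67, -20.77]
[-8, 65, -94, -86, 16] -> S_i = Random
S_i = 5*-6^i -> [5, -30, 180, -1080, 6480]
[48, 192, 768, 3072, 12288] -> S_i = 48*4^i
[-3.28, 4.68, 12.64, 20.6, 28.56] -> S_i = -3.28 + 7.96*i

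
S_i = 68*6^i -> [68, 408, 2448, 14688, 88128]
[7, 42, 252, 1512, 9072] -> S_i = 7*6^i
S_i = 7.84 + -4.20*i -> [7.84, 3.64, -0.56, -4.76, -8.96]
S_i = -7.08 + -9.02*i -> [-7.08, -16.1, -25.12, -34.14, -43.16]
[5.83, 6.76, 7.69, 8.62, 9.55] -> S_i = 5.83 + 0.93*i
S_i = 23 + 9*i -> [23, 32, 41, 50, 59]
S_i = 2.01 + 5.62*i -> [2.01, 7.63, 13.25, 18.87, 24.49]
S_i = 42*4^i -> [42, 168, 672, 2688, 10752]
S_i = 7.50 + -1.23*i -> [7.5, 6.27, 5.04, 3.81, 2.58]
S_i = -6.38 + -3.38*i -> [-6.38, -9.76, -13.14, -16.52, -19.9]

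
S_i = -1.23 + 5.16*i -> [-1.23, 3.93, 9.09, 14.25, 19.41]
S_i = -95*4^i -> [-95, -380, -1520, -6080, -24320]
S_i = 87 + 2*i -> [87, 89, 91, 93, 95]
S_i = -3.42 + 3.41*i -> [-3.42, -0.01, 3.4, 6.81, 10.22]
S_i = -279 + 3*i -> [-279, -276, -273, -270, -267]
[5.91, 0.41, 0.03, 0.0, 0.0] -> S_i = 5.91*0.07^i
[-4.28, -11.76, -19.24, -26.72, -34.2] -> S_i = -4.28 + -7.48*i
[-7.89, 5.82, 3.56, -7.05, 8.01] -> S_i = Random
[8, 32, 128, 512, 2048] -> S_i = 8*4^i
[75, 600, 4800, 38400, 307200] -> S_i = 75*8^i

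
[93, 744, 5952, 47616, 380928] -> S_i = 93*8^i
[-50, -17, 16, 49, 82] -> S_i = -50 + 33*i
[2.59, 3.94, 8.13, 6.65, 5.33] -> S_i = Random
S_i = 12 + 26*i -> [12, 38, 64, 90, 116]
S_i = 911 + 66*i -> [911, 977, 1043, 1109, 1175]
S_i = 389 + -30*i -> [389, 359, 329, 299, 269]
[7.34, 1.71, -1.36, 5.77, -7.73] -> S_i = Random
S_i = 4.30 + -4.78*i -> [4.3, -0.48, -5.26, -10.04, -14.82]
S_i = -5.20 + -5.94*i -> [-5.2, -11.14, -17.08, -23.02, -28.96]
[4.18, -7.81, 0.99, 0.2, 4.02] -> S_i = Random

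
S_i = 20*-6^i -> [20, -120, 720, -4320, 25920]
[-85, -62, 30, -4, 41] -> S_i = Random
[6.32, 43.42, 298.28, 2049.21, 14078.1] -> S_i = 6.32*6.87^i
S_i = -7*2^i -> [-7, -14, -28, -56, -112]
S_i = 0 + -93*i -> [0, -93, -186, -279, -372]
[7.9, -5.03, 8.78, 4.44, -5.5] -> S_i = Random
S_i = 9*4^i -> [9, 36, 144, 576, 2304]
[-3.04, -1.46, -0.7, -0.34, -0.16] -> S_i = -3.04*0.48^i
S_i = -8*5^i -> [-8, -40, -200, -1000, -5000]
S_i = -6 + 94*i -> [-6, 88, 182, 276, 370]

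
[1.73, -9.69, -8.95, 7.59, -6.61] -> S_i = Random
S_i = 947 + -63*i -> [947, 884, 821, 758, 695]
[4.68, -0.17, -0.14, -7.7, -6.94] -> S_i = Random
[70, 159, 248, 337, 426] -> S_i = 70 + 89*i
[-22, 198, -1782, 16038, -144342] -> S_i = -22*-9^i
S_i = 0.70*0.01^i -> [0.7, 0.01, 0.0, 0.0, 0.0]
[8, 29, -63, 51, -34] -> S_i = Random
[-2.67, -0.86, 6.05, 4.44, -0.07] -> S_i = Random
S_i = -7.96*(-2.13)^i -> [-7.96, 16.95, -36.11, 76.92, -163.84]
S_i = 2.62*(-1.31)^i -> [2.62, -3.43, 4.5, -5.89, 7.72]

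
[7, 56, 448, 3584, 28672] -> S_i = 7*8^i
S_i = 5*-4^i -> [5, -20, 80, -320, 1280]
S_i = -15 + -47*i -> [-15, -62, -109, -156, -203]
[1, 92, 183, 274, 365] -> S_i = 1 + 91*i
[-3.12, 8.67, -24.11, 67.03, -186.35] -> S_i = -3.12*(-2.78)^i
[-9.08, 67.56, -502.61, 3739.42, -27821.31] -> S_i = -9.08*(-7.44)^i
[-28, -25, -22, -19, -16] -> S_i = -28 + 3*i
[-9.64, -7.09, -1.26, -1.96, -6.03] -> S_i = Random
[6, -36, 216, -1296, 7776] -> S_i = 6*-6^i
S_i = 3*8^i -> [3, 24, 192, 1536, 12288]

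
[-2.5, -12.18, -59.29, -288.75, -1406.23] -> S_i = -2.50*4.87^i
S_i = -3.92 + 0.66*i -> [-3.92, -3.26, -2.6, -1.94, -1.28]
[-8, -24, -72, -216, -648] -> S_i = -8*3^i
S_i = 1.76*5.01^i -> [1.76, 8.82, 44.18, 221.32, 1108.83]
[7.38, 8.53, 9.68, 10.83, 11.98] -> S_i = 7.38 + 1.15*i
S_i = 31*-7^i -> [31, -217, 1519, -10633, 74431]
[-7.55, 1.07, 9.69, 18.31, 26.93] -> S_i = -7.55 + 8.62*i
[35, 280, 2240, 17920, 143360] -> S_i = 35*8^i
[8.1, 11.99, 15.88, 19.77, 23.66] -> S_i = 8.10 + 3.89*i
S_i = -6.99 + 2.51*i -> [-6.99, -4.48, -1.97, 0.54, 3.05]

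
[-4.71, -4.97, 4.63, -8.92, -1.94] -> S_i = Random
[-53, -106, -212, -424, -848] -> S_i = -53*2^i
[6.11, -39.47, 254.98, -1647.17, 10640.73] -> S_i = 6.11*(-6.46)^i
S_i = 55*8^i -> [55, 440, 3520, 28160, 225280]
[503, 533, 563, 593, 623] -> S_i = 503 + 30*i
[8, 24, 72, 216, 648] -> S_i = 8*3^i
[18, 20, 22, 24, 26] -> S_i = 18 + 2*i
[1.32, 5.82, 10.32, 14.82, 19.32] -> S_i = 1.32 + 4.50*i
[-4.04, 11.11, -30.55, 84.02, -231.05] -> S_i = -4.04*(-2.75)^i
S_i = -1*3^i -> [-1, -3, -9, -27, -81]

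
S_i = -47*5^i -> [-47, -235, -1175, -5875, -29375]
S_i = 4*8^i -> [4, 32, 256, 2048, 16384]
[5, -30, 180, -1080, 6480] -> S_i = 5*-6^i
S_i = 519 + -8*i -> [519, 511, 503, 495, 487]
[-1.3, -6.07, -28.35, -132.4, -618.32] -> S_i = -1.30*4.67^i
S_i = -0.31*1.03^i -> [-0.31, -0.32, -0.33, -0.34, -0.35]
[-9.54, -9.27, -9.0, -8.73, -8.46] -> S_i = -9.54 + 0.27*i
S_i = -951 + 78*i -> [-951, -873, -795, -717, -639]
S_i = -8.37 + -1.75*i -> [-8.37, -10.12, -11.87, -13.62, -15.37]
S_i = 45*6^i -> [45, 270, 1620, 9720, 58320]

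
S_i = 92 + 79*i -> [92, 171, 250, 329, 408]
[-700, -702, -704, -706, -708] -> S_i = -700 + -2*i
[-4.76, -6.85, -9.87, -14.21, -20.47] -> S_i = -4.76*1.44^i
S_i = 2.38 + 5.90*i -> [2.38, 8.28, 14.18, 20.08, 25.98]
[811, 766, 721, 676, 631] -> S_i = 811 + -45*i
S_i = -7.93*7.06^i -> [-7.93, -55.99, -395.26, -2790.53, -19701.17]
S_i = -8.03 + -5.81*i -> [-8.03, -13.84, -19.65, -25.46, -31.27]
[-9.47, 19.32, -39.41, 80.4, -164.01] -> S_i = -9.47*(-2.04)^i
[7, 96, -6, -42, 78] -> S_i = Random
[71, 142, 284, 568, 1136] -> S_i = 71*2^i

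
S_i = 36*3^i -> [36, 108, 324, 972, 2916]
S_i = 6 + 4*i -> [6, 10, 14, 18, 22]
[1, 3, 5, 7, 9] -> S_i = 1 + 2*i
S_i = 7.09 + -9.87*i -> [7.09, -2.78, -12.65, -22.52, -32.39]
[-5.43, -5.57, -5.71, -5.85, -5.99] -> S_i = -5.43 + -0.14*i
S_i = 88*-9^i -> [88, -792, 7128, -64152, 577368]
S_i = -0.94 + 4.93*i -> [-0.94, 3.99, 8.92, 13.85, 18.78]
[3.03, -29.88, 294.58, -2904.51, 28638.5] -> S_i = 3.03*(-9.86)^i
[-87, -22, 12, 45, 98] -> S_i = Random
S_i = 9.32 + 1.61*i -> [9.32, 10.93, 12.54, 14.15, 15.76]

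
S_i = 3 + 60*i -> [3, 63, 123, 183, 243]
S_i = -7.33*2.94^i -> [-7.33, -21.55, -63.36, -186.27, -547.64]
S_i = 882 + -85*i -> [882, 797, 712, 627, 542]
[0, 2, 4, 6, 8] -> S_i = 0 + 2*i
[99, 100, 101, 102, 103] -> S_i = 99 + 1*i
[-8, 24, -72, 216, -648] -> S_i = -8*-3^i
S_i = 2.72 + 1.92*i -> [2.72, 4.64, 6.56, 8.48, 10.4]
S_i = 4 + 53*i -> [4, 57, 110, 163, 216]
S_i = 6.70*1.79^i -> [6.7, 11.99, 21.47, 38.43, 68.78]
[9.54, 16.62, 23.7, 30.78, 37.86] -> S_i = 9.54 + 7.08*i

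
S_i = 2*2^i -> [2, 4, 8, 16, 32]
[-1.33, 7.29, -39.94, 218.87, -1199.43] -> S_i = -1.33*(-5.48)^i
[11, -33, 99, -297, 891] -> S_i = 11*-3^i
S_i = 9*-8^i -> [9, -72, 576, -4608, 36864]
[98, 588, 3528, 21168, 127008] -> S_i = 98*6^i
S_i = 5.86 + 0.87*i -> [5.86, 6.73, 7.6, 8.47, 9.34]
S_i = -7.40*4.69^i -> [-7.4, -34.71, -162.77, -763.4, -3580.33]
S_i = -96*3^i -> [-96, -288, -864, -2592, -7776]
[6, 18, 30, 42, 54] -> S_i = 6 + 12*i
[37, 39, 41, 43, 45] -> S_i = 37 + 2*i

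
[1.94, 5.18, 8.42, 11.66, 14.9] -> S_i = 1.94 + 3.24*i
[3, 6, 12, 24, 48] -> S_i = 3*2^i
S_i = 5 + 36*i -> [5, 41, 77, 113, 149]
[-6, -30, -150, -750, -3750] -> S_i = -6*5^i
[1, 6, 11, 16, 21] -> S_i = 1 + 5*i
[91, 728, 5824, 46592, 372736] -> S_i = 91*8^i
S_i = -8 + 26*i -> [-8, 18, 44, 70, 96]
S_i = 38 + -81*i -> [38, -43, -124, -205, -286]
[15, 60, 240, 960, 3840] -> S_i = 15*4^i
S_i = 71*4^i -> [71, 284, 1136, 4544, 18176]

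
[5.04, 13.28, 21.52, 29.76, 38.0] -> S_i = 5.04 + 8.24*i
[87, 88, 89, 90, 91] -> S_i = 87 + 1*i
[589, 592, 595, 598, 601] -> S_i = 589 + 3*i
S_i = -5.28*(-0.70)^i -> [-5.28, 3.7, -2.59, 1.81, -1.27]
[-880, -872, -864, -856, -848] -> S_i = -880 + 8*i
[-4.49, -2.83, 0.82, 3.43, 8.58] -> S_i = Random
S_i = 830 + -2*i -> [830, 828, 826, 824, 822]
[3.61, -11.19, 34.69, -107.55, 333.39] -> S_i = 3.61*(-3.10)^i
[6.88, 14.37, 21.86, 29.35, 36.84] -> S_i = 6.88 + 7.49*i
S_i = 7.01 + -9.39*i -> [7.01, -2.38, -11.77, -21.16, -30.55]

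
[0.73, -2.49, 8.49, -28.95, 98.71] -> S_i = 0.73*(-3.41)^i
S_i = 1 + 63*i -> [1, 64, 127, 190, 253]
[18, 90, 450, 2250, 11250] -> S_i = 18*5^i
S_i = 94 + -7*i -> [94, 87, 80, 73, 66]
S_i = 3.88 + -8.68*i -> [3.88, -4.8, -13.48, -22.16, -30.84]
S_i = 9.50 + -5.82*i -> [9.5, 3.68, -2.14, -7.96, -13.78]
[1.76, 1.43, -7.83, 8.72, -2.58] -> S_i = Random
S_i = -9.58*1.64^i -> [-9.58, -15.71, -25.77, -42.26, -69.3]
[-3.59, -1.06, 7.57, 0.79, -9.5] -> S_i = Random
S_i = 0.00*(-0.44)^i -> [0.0, -0.0, 0.0, -0.0, 0.0]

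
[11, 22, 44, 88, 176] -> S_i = 11*2^i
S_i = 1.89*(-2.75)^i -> [1.89, -5.2, 14.29, -39.31, 108.09]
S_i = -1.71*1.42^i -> [-1.71, -2.43, -3.45, -4.9, -6.95]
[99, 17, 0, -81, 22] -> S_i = Random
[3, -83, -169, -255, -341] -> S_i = 3 + -86*i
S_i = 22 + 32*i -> [22, 54, 86, 118, 150]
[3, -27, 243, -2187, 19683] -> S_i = 3*-9^i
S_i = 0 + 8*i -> [0, 8, 16, 24, 32]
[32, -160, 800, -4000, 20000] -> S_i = 32*-5^i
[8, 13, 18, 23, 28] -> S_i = 8 + 5*i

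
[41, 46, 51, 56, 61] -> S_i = 41 + 5*i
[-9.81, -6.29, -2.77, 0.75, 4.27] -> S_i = -9.81 + 3.52*i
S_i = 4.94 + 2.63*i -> [4.94, 7.57, 10.2, 12.83, 15.46]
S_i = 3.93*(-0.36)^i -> [3.93, -1.41, 0.51, -0.18, 0.07]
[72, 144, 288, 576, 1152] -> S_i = 72*2^i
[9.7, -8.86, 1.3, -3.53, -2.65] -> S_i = Random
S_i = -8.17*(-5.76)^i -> [-8.17, 47.06, -271.06, 1561.31, -8993.15]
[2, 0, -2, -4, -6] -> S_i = 2 + -2*i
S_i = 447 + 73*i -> [447, 520, 593, 666, 739]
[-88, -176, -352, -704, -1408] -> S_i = -88*2^i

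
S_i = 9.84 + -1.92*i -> [9.84, 7.92, 6.0, 4.08, 2.16]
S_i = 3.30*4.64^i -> [3.3, 15.31, 71.05, 329.66, 1529.63]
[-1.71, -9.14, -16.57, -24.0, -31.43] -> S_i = -1.71 + -7.43*i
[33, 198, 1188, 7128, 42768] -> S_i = 33*6^i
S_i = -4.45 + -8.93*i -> [-4.45, -13.38, -22.31, -31.24, -40.17]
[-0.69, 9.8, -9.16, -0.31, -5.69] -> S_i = Random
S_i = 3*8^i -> [3, 24, 192, 1536, 12288]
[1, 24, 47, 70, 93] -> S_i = 1 + 23*i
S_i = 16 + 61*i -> [16, 77, 138, 199, 260]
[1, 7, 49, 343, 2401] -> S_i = 1*7^i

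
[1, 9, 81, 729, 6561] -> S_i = 1*9^i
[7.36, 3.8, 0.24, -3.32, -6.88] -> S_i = 7.36 + -3.56*i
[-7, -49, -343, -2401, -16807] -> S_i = -7*7^i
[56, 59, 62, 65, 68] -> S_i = 56 + 3*i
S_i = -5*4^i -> [-5, -20, -80, -320, -1280]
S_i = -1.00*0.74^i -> [-1.0, -0.74, -0.55, -0.41, -0.3]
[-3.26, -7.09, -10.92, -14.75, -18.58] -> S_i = -3.26 + -3.83*i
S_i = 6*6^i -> [6, 36, 216, 1296, 7776]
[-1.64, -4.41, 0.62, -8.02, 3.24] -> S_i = Random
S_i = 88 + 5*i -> [88, 93, 98, 103, 108]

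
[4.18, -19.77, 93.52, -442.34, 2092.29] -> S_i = 4.18*(-4.73)^i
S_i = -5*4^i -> [-5, -20, -80, -320, -1280]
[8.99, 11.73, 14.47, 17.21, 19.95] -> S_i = 8.99 + 2.74*i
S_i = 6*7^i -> [6, 42, 294, 2058, 14406]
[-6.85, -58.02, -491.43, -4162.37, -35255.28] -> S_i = -6.85*8.47^i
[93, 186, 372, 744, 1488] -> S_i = 93*2^i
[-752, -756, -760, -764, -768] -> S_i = -752 + -4*i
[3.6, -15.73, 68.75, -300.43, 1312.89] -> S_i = 3.60*(-4.37)^i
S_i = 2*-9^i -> [2, -18, 162, -1458, 13122]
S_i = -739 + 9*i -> [-739, -730, -721, -712, -703]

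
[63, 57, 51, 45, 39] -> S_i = 63 + -6*i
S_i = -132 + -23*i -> [-132, -155, -178, -201, -224]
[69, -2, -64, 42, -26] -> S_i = Random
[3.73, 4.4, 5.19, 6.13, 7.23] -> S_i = 3.73*1.18^i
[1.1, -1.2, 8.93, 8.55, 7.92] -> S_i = Random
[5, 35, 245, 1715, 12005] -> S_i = 5*7^i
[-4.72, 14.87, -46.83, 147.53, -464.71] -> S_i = -4.72*(-3.15)^i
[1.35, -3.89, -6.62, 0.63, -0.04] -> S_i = Random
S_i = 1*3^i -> [1, 3, 9, 27, 81]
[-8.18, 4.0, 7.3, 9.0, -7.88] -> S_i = Random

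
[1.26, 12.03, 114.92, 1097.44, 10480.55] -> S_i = 1.26*9.55^i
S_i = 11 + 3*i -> [11, 14, 17, 20, 23]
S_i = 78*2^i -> [78, 156, 312, 624, 1248]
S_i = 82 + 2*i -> [82, 84, 86, 88, 90]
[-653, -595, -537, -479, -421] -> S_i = -653 + 58*i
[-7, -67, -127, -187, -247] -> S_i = -7 + -60*i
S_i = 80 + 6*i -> [80, 86, 92, 98, 104]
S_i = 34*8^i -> [34, 272, 2176, 17408, 139264]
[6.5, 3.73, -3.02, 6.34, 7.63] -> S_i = Random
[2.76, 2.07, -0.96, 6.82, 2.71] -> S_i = Random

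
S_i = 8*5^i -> [8, 40, 200, 1000, 5000]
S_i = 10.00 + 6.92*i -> [10.0, 16.92, 23.84, 30.76, 37.68]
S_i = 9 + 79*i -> [9, 88, 167, 246, 325]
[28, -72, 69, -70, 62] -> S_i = Random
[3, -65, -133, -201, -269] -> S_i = 3 + -68*i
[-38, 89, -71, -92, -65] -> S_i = Random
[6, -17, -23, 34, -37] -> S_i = Random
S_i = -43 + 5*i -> [-43, -38, -33, -28, -23]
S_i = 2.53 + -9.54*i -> [2.53, -7.01, -16.55, -26.09, -35.63]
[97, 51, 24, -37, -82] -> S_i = Random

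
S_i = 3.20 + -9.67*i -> [3.2, -6.47, -16.14, -25.81, -35.48]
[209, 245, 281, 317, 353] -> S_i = 209 + 36*i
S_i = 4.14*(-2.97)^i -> [4.14, -12.3, 36.52, -108.46, 322.13]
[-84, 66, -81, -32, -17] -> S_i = Random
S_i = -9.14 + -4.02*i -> [-9.14, -13.16, -17.18, -21.2, -25.22]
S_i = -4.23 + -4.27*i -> [-4.23, -8.5, -12.77, -17.04, -21.31]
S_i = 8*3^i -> [8, 24, 72, 216, 648]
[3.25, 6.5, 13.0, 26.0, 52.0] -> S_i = 3.25*2.00^i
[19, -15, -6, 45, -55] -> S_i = Random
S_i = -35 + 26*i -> [-35, -9, 17, 43, 69]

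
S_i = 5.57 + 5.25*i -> [5.57, 10.82, 16.07, 21.32, 26.57]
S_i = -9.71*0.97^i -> [-9.71, -9.42, -9.14, -8.86, -8.6]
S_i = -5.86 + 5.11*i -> [-5.86, -0.75, 4.36, 9.47, 14.58]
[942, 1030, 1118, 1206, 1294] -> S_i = 942 + 88*i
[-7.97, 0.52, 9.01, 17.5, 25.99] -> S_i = -7.97 + 8.49*i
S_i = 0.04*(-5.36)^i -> [0.04, -0.21, 1.15, -6.16, 33.02]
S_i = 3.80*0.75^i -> [3.8, 2.85, 2.14, 1.6, 1.2]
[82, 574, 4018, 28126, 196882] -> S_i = 82*7^i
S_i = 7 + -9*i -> [7, -2, -11, -20, -29]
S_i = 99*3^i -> [99, 297, 891, 2673, 8019]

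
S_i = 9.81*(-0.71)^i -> [9.81, -6.97, 4.95, -3.51, 2.49]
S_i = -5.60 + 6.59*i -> [-5.6, 0.99, 7.58, 14.17, 20.76]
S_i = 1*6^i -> [1, 6, 36, 216, 1296]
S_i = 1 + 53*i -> [1, 54, 107, 160, 213]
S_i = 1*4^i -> [1, 4, 16, 64, 256]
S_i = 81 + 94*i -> [81, 175, 269, 363, 457]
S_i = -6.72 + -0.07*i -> [-6.72, -6.79, -6.86, -6.93, -7.0]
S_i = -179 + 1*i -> [-179, -178, -177, -176, -175]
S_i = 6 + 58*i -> [6, 64, 122, 180, 238]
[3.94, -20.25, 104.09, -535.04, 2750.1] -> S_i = 3.94*(-5.14)^i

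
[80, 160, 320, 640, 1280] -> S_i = 80*2^i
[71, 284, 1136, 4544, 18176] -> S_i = 71*4^i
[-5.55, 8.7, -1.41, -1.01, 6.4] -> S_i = Random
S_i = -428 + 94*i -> [-428, -334, -240, -146, -52]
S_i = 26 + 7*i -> [26, 33, 40, 47, 54]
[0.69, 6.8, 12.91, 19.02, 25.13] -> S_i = 0.69 + 6.11*i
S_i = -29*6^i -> [-29, -174, -1044, -6264, -37584]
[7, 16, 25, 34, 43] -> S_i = 7 + 9*i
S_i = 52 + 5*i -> [52, 57, 62, 67, 72]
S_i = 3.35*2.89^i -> [3.35, 9.68, 27.98, 80.86, 233.69]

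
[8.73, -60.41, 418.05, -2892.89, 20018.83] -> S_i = 8.73*(-6.92)^i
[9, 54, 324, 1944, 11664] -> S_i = 9*6^i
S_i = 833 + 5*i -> [833, 838, 843, 848, 853]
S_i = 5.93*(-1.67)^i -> [5.93, -9.9, 16.54, -27.62, 46.12]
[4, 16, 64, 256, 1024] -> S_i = 4*4^i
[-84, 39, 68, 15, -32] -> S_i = Random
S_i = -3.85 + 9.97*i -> [-3.85, 6.12, 16.09, 26.06, 36.03]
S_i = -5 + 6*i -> [-5, 1, 7, 13, 19]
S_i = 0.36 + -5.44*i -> [0.36, -5.08, -10.52, -15.96, -21.4]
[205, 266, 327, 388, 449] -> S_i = 205 + 61*i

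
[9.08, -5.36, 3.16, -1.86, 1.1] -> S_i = 9.08*(-0.59)^i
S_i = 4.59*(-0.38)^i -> [4.59, -1.74, 0.66, -0.25, 0.1]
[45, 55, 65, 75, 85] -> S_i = 45 + 10*i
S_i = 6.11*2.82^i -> [6.11, 17.23, 48.59, 137.02, 386.4]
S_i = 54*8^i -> [54, 432, 3456, 27648, 221184]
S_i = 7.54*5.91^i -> [7.54, 44.56, 263.36, 1556.45, 9198.59]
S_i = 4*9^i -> [4, 36, 324, 2916, 26244]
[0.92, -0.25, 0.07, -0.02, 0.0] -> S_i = 0.92*(-0.27)^i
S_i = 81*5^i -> [81, 405, 2025, 10125, 50625]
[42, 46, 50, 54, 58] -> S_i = 42 + 4*i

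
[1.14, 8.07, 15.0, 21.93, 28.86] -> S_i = 1.14 + 6.93*i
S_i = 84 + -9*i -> [84, 75, 66, 57, 48]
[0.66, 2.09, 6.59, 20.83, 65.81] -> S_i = 0.66*3.16^i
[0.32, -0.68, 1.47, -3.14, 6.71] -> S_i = 0.32*(-2.14)^i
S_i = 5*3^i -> [5, 15, 45, 135, 405]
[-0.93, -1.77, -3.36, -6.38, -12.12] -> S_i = -0.93*1.90^i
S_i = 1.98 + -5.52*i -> [1.98, -3.54, -9.06, -14.58, -20.1]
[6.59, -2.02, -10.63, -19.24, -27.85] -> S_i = 6.59 + -8.61*i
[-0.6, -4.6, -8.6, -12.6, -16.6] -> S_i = -0.60 + -4.00*i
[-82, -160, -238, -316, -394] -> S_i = -82 + -78*i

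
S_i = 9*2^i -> [9, 18, 36, 72, 144]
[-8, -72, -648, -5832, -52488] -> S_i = -8*9^i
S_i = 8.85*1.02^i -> [8.85, 9.03, 9.21, 9.39, 9.58]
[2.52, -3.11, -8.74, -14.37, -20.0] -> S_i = 2.52 + -5.63*i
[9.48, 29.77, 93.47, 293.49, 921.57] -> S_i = 9.48*3.14^i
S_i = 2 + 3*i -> [2, 5, 8, 11, 14]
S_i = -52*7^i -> [-52, -364, -2548, -17836, -124852]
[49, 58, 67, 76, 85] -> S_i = 49 + 9*i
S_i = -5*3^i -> [-5, -15, -45, -135, -405]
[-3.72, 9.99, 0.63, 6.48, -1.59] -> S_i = Random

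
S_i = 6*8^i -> [6, 48, 384, 3072, 24576]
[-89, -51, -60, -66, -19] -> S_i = Random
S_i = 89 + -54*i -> [89, 35, -19, -73, -127]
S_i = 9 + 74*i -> [9, 83, 157, 231, 305]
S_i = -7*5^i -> [-7, -35, -175, -875, -4375]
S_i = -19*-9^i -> [-19, 171, -1539, 13851, -124659]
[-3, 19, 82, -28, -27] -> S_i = Random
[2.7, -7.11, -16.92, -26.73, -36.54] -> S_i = 2.70 + -9.81*i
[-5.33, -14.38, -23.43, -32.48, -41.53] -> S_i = -5.33 + -9.05*i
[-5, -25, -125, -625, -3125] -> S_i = -5*5^i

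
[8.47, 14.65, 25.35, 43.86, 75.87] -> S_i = 8.47*1.73^i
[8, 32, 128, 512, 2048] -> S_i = 8*4^i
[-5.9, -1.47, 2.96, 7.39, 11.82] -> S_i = -5.90 + 4.43*i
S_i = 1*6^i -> [1, 6, 36, 216, 1296]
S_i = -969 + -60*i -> [-969, -1029, -1089, -1149, -1209]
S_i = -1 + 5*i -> [-1, 4, 9, 14, 19]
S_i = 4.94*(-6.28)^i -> [4.94, -31.02, 194.83, -1223.51, 7683.61]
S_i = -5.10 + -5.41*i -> [-5.1, -10.51, -15.92, -21.33, -26.74]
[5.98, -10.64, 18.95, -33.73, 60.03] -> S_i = 5.98*(-1.78)^i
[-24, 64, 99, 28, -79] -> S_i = Random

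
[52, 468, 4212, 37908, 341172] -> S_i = 52*9^i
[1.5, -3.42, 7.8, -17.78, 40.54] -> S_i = 1.50*(-2.28)^i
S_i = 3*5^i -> [3, 15, 75, 375, 1875]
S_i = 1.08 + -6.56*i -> [1.08, -5.48, -12.04, -18.6, -25.16]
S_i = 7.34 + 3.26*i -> [7.34, 10.6, 13.86, 17.12, 20.38]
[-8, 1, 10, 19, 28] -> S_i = -8 + 9*i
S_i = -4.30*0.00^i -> [-4.3, -0.0, -0.0, -0.0, -0.0]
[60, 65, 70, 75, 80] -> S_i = 60 + 5*i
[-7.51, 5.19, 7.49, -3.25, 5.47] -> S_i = Random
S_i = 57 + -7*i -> [57, 50, 43, 36, 29]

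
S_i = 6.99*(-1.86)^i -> [6.99, -13.0, 24.18, -44.98, 83.66]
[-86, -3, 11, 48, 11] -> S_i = Random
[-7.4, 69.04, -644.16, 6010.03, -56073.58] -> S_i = -7.40*(-9.33)^i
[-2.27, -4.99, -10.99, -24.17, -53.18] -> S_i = -2.27*2.20^i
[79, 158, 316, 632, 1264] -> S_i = 79*2^i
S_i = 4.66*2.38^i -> [4.66, 11.09, 26.4, 62.82, 149.52]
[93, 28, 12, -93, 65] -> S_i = Random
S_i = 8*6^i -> [8, 48, 288, 1728, 10368]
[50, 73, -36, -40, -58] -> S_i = Random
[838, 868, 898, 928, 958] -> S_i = 838 + 30*i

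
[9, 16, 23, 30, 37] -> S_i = 9 + 7*i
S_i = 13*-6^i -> [13, -78, 468, -2808, 16848]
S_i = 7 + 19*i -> [7, 26, 45, 64, 83]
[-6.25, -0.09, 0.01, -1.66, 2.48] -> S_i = Random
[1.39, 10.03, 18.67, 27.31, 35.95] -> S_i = 1.39 + 8.64*i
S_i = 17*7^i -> [17, 119, 833, 5831, 40817]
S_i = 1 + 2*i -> [1, 3, 5, 7, 9]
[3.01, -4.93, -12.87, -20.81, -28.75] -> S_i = 3.01 + -7.94*i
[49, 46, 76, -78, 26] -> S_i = Random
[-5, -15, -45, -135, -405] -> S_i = -5*3^i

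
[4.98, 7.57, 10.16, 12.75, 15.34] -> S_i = 4.98 + 2.59*i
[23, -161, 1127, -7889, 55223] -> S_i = 23*-7^i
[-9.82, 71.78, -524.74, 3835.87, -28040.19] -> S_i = -9.82*(-7.31)^i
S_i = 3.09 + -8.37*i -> [3.09, -5.28, -13.65, -22.02, -30.39]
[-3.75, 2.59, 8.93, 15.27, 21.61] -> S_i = -3.75 + 6.34*i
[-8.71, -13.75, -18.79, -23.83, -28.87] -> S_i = -8.71 + -5.04*i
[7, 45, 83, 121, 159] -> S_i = 7 + 38*i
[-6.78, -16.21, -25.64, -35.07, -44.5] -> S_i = -6.78 + -9.43*i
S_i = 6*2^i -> [6, 12, 24, 48, 96]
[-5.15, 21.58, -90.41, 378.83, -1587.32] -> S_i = -5.15*(-4.19)^i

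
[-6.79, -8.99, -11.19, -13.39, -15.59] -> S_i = -6.79 + -2.20*i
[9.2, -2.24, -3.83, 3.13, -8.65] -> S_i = Random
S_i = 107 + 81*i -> [107, 188, 269, 350, 431]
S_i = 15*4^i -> [15, 60, 240, 960, 3840]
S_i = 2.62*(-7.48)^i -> [2.62, -19.6, 146.59, -1096.49, 8201.77]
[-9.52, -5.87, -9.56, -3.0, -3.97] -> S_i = Random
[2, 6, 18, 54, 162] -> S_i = 2*3^i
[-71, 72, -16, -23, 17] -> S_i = Random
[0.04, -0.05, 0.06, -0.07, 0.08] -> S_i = 0.04*(-1.19)^i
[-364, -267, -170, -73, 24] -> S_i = -364 + 97*i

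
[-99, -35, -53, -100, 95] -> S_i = Random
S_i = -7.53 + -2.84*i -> [-7.53, -10.37, -13.21, -16.05, -18.89]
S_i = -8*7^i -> [-8, -56, -392, -2744, -19208]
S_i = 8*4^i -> [8, 32, 128, 512, 2048]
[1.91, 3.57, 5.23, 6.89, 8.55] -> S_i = 1.91 + 1.66*i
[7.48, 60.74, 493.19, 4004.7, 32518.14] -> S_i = 7.48*8.12^i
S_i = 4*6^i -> [4, 24, 144, 864, 5184]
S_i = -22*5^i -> [-22, -110, -550, -2750, -13750]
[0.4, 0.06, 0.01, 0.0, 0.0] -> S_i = 0.40*0.14^i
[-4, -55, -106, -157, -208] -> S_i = -4 + -51*i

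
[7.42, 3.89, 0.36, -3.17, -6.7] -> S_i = 7.42 + -3.53*i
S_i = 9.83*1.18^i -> [9.83, 11.6, 13.69, 16.15, 19.06]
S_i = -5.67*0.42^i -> [-5.67, -2.38, -1.0, -0.42, -0.18]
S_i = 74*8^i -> [74, 592, 4736, 37888, 303104]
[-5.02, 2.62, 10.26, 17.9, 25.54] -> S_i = -5.02 + 7.64*i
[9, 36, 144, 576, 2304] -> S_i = 9*4^i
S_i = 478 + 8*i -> [478, 486, 494, 502, 510]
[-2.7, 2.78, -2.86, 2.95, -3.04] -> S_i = -2.70*(-1.03)^i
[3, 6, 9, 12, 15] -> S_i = 3 + 3*i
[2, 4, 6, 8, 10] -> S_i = 2 + 2*i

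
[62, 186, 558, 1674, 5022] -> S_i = 62*3^i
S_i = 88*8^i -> [88, 704, 5632, 45056, 360448]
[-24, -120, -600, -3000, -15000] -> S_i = -24*5^i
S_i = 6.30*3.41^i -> [6.3, 21.48, 73.26, 249.81, 851.84]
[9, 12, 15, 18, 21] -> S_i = 9 + 3*i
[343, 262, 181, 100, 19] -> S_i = 343 + -81*i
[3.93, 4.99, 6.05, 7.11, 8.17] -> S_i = 3.93 + 1.06*i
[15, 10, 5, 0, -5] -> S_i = 15 + -5*i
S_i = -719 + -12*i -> [-719, -731, -743, -755, -767]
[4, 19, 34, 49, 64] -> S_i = 4 + 15*i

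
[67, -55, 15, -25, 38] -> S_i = Random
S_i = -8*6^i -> [-8, -48, -288, -1728, -10368]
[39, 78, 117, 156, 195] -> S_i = 39 + 39*i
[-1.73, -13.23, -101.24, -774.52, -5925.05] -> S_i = -1.73*7.65^i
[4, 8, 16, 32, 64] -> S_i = 4*2^i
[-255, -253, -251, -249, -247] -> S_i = -255 + 2*i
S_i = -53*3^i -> [-53, -159, -477, -1431, -4293]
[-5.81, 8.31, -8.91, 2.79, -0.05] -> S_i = Random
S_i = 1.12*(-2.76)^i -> [1.12, -3.09, 8.53, -23.55, 64.99]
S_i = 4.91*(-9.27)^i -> [4.91, -45.52, 421.93, -3911.3, 36257.71]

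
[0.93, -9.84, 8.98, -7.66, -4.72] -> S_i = Random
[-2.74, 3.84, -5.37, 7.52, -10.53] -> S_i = -2.74*(-1.40)^i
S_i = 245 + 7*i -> [245, 252, 259, 266, 273]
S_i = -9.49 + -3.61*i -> [-9.49, -13.1, -16.71, -20.32, -23.93]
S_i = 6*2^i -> [6, 12, 24, 48, 96]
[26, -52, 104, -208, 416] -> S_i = 26*-2^i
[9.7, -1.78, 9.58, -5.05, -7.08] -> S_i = Random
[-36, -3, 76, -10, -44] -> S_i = Random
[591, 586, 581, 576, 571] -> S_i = 591 + -5*i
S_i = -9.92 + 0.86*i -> [-9.92, -9.06, -8.2, -7.34, -6.48]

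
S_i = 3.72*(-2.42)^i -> [3.72, -9.0, 21.79, -52.72, 127.59]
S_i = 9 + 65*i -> [9, 74, 139, 204, 269]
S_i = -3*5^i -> [-3, -15, -75, -375, -1875]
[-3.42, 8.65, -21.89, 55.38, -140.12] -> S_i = -3.42*(-2.53)^i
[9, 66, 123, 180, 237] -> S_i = 9 + 57*i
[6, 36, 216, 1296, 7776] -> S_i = 6*6^i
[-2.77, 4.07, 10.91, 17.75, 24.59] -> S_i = -2.77 + 6.84*i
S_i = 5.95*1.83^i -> [5.95, 10.89, 19.93, 36.46, 66.73]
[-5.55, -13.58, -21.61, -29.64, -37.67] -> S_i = -5.55 + -8.03*i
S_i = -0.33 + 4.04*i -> [-0.33, 3.71, 7.75, 11.79, 15.83]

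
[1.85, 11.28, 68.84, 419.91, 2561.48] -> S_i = 1.85*6.10^i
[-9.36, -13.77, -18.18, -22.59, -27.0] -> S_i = -9.36 + -4.41*i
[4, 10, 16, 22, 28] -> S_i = 4 + 6*i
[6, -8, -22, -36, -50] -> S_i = 6 + -14*i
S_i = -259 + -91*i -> [-259, -350, -441, -532, -623]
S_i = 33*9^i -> [33, 297, 2673, 24057, 216513]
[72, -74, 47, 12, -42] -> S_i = Random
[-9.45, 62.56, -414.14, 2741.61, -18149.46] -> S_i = -9.45*(-6.62)^i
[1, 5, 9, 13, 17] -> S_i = 1 + 4*i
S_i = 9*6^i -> [9, 54, 324, 1944, 11664]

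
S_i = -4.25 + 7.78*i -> [-4.25, 3.53, 11.31, 19.09, 26.87]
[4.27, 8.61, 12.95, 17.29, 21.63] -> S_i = 4.27 + 4.34*i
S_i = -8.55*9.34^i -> [-8.55, -79.86, -745.86, -6966.37, -65065.93]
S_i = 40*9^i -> [40, 360, 3240, 29160, 262440]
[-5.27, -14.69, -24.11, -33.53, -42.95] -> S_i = -5.27 + -9.42*i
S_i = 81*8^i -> [81, 648, 5184, 41472, 331776]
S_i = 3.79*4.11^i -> [3.79, 15.58, 64.02, 263.13, 1081.45]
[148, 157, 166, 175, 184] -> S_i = 148 + 9*i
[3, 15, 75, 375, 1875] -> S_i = 3*5^i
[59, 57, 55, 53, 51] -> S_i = 59 + -2*i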